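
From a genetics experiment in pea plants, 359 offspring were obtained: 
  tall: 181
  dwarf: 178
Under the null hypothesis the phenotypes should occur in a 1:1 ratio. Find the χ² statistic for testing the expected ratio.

0.025

The 1:1 ratio has 2 parts, so with N = 359 the expected counts are:
  tall: 359 × 1/2 = 179.5
  dwarf: 359 × 1/2 = 179.5
χ² = Σ (O − E)² / E
  tall: (181 − 179.5)² / 179.5 = 0.0125
  dwarf: (178 − 179.5)² / 179.5 = 0.0125
χ² = 0.0125 + 0.0125 = 0.025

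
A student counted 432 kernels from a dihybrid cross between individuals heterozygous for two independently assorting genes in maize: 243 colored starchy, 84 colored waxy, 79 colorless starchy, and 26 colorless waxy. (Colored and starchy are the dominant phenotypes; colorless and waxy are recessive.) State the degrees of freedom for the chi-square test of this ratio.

3

A dihybrid F₂ with independent assortment and complete dominance at both loci gives a 9:3:3:1 phenotypic ratio.
A goodness-of-fit test with 4 phenotype classes has df = 4 − 1 = 3.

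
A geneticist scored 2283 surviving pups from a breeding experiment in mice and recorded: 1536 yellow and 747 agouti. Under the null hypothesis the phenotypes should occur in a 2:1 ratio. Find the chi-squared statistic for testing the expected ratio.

0.386

The 2:1 ratio has 3 parts, so with N = 2283 the expected counts are:
  yellow: 2283 × 2/3 = 1522
  agouti: 2283 × 1/3 = 761
χ² = Σ (O − E)² / E
  yellow: (1536 − 1522)² / 1522 = 0.1288
  agouti: (747 − 761)² / 761 = 0.2576
χ² = 0.1288 + 0.2576 = 0.3864 ≈ 0.386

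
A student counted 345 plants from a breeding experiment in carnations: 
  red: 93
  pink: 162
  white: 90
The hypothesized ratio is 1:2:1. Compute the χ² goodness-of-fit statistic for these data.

Expected counts for N = 345 under a 1:2:1 ratio (total parts = 4):
  red: 345 × 1/4 = 86.25
  pink: 345 × 2/4 = 172.5
  white: 345 × 1/4 = 86.25
χ² = Σ (O − E)² / E
  red: (93 − 86.25)² / 86.25 = 0.5283
  pink: (162 − 172.5)² / 172.5 = 0.6391
  white: (90 − 86.25)² / 86.25 = 0.1630
χ² = 0.5283 + 0.6391 + 0.1630 = 1.3304 ≈ 1.330

1.330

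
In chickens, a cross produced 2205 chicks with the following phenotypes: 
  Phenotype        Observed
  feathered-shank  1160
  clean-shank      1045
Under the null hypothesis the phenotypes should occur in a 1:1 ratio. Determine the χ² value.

5.998

Total ratio parts = 2. Expected numbers out of 2205:
  feathered-shank: 2205 × 1/2 = 1102.5
  clean-shank: 2205 × 1/2 = 1102.5
χ² = Σ (O − E)² / E
  feathered-shank: (1160 − 1102.5)² / 1102.5 = 2.9989
  clean-shank: (1045 − 1102.5)² / 1102.5 = 2.9989
χ² = 2.9989 + 2.9989 = 5.9978 ≈ 5.998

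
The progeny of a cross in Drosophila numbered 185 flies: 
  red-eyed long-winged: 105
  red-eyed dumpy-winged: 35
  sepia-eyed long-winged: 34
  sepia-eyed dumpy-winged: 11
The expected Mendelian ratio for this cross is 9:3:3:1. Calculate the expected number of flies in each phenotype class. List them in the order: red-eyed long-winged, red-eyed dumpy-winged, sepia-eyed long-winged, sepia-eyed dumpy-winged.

104.0625, 34.6875, 34.6875, 11.5625

Expected counts for N = 185 under a 9:3:3:1 ratio (total parts = 16):
  red-eyed long-winged: 185 × 9/16 = 104.0625
  red-eyed dumpy-winged: 185 × 3/16 = 34.6875
  sepia-eyed long-winged: 185 × 3/16 = 34.6875
  sepia-eyed dumpy-winged: 185 × 1/16 = 11.5625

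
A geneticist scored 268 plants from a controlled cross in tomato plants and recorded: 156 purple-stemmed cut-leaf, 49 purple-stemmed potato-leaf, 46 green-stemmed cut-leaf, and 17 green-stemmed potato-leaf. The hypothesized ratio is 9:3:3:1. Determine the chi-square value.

0.577

The 9:3:3:1 ratio has 16 parts, so with N = 268 the expected counts are:
  purple-stemmed cut-leaf: 268 × 9/16 = 150.75
  purple-stemmed potato-leaf: 268 × 3/16 = 50.25
  green-stemmed cut-leaf: 268 × 3/16 = 50.25
  green-stemmed potato-leaf: 268 × 1/16 = 16.75
χ² = Σ (O − E)² / E
  purple-stemmed cut-leaf: (156 − 150.75)² / 150.75 = 0.1828
  purple-stemmed potato-leaf: (49 − 50.25)² / 50.25 = 0.0311
  green-stemmed cut-leaf: (46 − 50.25)² / 50.25 = 0.3595
  green-stemmed potato-leaf: (17 − 16.75)² / 16.75 = 0.0037
χ² = 0.1828 + 0.0311 + 0.3595 + 0.0037 = 0.5771 ≈ 0.577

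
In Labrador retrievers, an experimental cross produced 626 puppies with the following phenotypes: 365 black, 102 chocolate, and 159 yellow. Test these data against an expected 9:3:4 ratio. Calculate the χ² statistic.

The 9:3:4 ratio has 16 parts, so with N = 626 the expected counts are:
  black: 626 × 9/16 = 352.125
  chocolate: 626 × 3/16 = 117.375
  yellow: 626 × 4/16 = 156.5
χ² = Σ (O − E)² / E
  black: (365 − 352.125)² / 352.125 = 0.4708
  chocolate: (102 − 117.375)² / 117.375 = 2.0140
  yellow: (159 − 156.5)² / 156.5 = 0.0399
χ² = 0.4708 + 2.0140 + 0.0399 = 2.5247 ≈ 2.525

2.525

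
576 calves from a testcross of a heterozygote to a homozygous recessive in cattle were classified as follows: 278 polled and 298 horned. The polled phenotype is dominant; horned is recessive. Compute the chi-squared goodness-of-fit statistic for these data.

A testcross of a heterozygote (Aa × aa) gives a 1:1 phenotypic ratio.
Under the 1:1 hypothesis (Σ ratio = 2, N = 576):
  polled: 576 × 1/2 = 288
  horned: 576 × 1/2 = 288
χ² = Σ (O − E)² / E
  polled: (278 − 288)² / 288 = 0.3472
  horned: (298 − 288)² / 288 = 0.3472
χ² = 0.3472 + 0.3472 = 0.6944 ≈ 0.694

0.694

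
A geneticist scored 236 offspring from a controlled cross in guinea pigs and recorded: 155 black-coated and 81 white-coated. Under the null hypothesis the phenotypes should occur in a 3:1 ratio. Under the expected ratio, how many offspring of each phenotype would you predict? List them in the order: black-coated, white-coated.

The 3:1 ratio has 4 parts, so with N = 236 the expected counts are:
  black-coated: 236 × 3/4 = 177
  white-coated: 236 × 1/4 = 59

177, 59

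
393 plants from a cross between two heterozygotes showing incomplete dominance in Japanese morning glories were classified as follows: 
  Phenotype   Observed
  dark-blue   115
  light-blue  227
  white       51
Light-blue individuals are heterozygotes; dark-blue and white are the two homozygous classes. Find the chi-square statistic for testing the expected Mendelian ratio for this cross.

30.313

With incomplete dominance, a heterozygote × heterozygote cross gives a 1:2:1 phenotypic ratio.
Total ratio parts = 4. Expected numbers out of 393:
  dark-blue: 393 × 1/4 = 98.25
  light-blue: 393 × 2/4 = 196.5
  white: 393 × 1/4 = 98.25
χ² = Σ (O − E)² / E
  dark-blue: (115 − 98.25)² / 98.25 = 2.8556
  light-blue: (227 − 196.5)² / 196.5 = 4.7341
  white: (51 − 98.25)² / 98.25 = 22.7233
χ² = 2.8556 + 4.7341 + 22.7233 = 30.313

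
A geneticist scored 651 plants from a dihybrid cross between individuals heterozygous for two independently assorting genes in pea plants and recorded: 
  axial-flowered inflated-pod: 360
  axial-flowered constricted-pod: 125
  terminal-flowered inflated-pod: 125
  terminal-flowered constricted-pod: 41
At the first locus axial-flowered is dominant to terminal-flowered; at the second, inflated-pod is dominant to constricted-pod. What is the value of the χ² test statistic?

A dihybrid F₂ with independent assortment and complete dominance at both loci gives a 9:3:3:1 phenotypic ratio.
Total ratio parts = 16. Expected numbers out of 651:
  axial-flowered inflated-pod: 651 × 9/16 = 366.1875
  axial-flowered constricted-pod: 651 × 3/16 = 122.0625
  terminal-flowered inflated-pod: 651 × 3/16 = 122.0625
  terminal-flowered constricted-pod: 651 × 1/16 = 40.6875
χ² = Σ (O − E)² / E
  axial-flowered inflated-pod: (360 − 366.1875)² / 366.1875 = 0.1046
  axial-flowered constricted-pod: (125 − 122.0625)² / 122.0625 = 0.0707
  terminal-flowered inflated-pod: (125 − 122.0625)² / 122.0625 = 0.0707
  terminal-flowered constricted-pod: (41 − 40.6875)² / 40.6875 = 0.0024
χ² = 0.1046 + 0.0707 + 0.0707 + 0.0024 = 0.2484 ≈ 0.248

0.248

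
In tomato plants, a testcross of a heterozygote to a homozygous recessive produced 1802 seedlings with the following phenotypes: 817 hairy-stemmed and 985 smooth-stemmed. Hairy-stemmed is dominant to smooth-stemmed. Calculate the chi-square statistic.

15.663

A testcross of a heterozygote (Aa × aa) gives a 1:1 phenotypic ratio.
Total ratio parts = 2. Expected numbers out of 1802:
  hairy-stemmed: 1802 × 1/2 = 901
  smooth-stemmed: 1802 × 1/2 = 901
χ² = Σ (O − E)² / E
  hairy-stemmed: (817 − 901)² / 901 = 7.8313
  smooth-stemmed: (985 − 901)² / 901 = 7.8313
χ² = 7.8313 + 7.8313 = 15.6626 ≈ 15.663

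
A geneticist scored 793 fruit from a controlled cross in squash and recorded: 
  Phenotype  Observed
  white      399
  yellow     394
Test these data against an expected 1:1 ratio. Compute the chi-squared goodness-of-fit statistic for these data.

Under the 1:1 hypothesis (Σ ratio = 2, N = 793):
  white: 793 × 1/2 = 396.5
  yellow: 793 × 1/2 = 396.5
χ² = Σ (O − E)² / E
  white: (399 − 396.5)² / 396.5 = 0.0158
  yellow: (394 − 396.5)² / 396.5 = 0.0158
χ² = 0.0158 + 0.0158 = 0.0316 ≈ 0.032

0.032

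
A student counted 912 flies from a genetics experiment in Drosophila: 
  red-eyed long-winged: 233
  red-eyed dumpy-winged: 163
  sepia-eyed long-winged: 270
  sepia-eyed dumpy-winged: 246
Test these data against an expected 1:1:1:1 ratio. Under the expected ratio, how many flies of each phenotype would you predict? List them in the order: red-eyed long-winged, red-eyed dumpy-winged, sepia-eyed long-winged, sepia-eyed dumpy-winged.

228, 228, 228, 228

Total ratio parts = 4. Expected numbers out of 912:
  red-eyed long-winged: 912 × 1/4 = 228
  red-eyed dumpy-winged: 912 × 1/4 = 228
  sepia-eyed long-winged: 912 × 1/4 = 228
  sepia-eyed dumpy-winged: 912 × 1/4 = 228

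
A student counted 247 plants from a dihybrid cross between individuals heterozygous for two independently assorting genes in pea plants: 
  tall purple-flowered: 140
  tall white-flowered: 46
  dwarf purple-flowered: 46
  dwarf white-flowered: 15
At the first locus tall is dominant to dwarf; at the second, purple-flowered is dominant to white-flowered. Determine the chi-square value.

A dihybrid F₂ with independent assortment and complete dominance at both loci gives a 9:3:3:1 phenotypic ratio.
Total ratio parts = 16. Expected numbers out of 247:
  tall purple-flowered: 247 × 9/16 = 138.9375
  tall white-flowered: 247 × 3/16 = 46.3125
  dwarf purple-flowered: 247 × 3/16 = 46.3125
  dwarf white-flowered: 247 × 1/16 = 15.4375
χ² = Σ (O − E)² / E
  tall purple-flowered: (140 − 138.9375)² / 138.9375 = 0.0081
  tall white-flowered: (46 − 46.3125)² / 46.3125 = 0.0021
  dwarf purple-flowered: (46 − 46.3125)² / 46.3125 = 0.0021
  dwarf white-flowered: (15 − 15.4375)² / 15.4375 = 0.0124
χ² = 0.0081 + 0.0021 + 0.0021 + 0.0124 = 0.0247 ≈ 0.025

0.025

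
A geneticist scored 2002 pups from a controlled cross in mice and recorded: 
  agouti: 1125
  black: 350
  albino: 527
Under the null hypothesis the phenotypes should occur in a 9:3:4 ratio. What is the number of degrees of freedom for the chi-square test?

A goodness-of-fit test with 3 phenotype classes has df = 3 − 1 = 2.

2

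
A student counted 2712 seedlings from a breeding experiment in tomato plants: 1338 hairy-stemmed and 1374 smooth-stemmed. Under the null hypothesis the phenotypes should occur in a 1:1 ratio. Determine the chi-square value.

0.478

Under the 1:1 hypothesis (Σ ratio = 2, N = 2712):
  hairy-stemmed: 2712 × 1/2 = 1356
  smooth-stemmed: 2712 × 1/2 = 1356
χ² = Σ (O − E)² / E
  hairy-stemmed: (1338 − 1356)² / 1356 = 0.2389
  smooth-stemmed: (1374 − 1356)² / 1356 = 0.2389
χ² = 0.2389 + 0.2389 = 0.4778 ≈ 0.478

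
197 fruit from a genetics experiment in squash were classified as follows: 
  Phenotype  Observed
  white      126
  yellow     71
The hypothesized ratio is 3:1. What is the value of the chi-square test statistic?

Total ratio parts = 4. Expected numbers out of 197:
  white: 197 × 3/4 = 147.75
  yellow: 197 × 1/4 = 49.25
χ² = Σ (O − E)² / E
  white: (126 − 147.75)² / 147.75 = 3.2018
  yellow: (71 − 49.25)² / 49.25 = 9.6053
χ² = 3.2018 + 9.6053 = 12.8071 ≈ 12.807

12.807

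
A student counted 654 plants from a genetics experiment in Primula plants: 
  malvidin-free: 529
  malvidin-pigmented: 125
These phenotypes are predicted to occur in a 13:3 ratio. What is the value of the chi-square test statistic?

0.057

The 13:3 ratio has 16 parts, so with N = 654 the expected counts are:
  malvidin-free: 654 × 13/16 = 531.375
  malvidin-pigmented: 654 × 3/16 = 122.625
χ² = Σ (O − E)² / E
  malvidin-free: (529 − 531.375)² / 531.375 = 0.0106
  malvidin-pigmented: (125 − 122.625)² / 122.625 = 0.0460
χ² = 0.0106 + 0.0460 = 0.0566 ≈ 0.057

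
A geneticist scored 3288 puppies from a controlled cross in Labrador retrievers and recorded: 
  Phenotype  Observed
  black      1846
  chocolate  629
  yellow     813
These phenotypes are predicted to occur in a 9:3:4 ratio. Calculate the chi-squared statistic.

0.359

Under the 9:3:4 hypothesis (Σ ratio = 16, N = 3288):
  black: 3288 × 9/16 = 1849.5
  chocolate: 3288 × 3/16 = 616.5
  yellow: 3288 × 4/16 = 822
χ² = Σ (O − E)² / E
  black: (1846 − 1849.5)² / 1849.5 = 0.0066
  chocolate: (629 − 616.5)² / 616.5 = 0.2534
  yellow: (813 − 822)² / 822 = 0.0985
χ² = 0.0066 + 0.2534 + 0.0985 = 0.3585 ≈ 0.359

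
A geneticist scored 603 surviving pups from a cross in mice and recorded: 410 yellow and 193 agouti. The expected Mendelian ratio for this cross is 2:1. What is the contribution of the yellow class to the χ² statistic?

Expected counts for N = 603 under a 2:1 ratio (total parts = 3):
  yellow: 603 × 2/3 = 402
  agouti: 603 × 1/3 = 201
Contribution of yellow: (410 − 402)² / 402 = 0.1592

0.159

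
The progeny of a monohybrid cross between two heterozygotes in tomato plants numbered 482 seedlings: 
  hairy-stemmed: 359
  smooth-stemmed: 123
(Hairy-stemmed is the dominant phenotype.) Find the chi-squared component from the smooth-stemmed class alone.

0.052

For a monohybrid cross between heterozygotes with complete dominance, the expected phenotypic ratio is 3:1.
Total ratio parts = 4. Expected numbers out of 482:
  hairy-stemmed: 482 × 3/4 = 361.5
  smooth-stemmed: 482 × 1/4 = 120.5
Contribution of smooth-stemmed: (123 − 120.5)² / 120.5 = 0.0519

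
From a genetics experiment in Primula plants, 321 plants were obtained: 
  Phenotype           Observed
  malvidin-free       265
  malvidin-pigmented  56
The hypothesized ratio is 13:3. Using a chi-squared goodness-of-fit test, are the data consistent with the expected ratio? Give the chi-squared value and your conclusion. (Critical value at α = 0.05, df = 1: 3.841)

0.359; consistent

Under the 13:3 hypothesis (Σ ratio = 16, N = 321):
  malvidin-free: 321 × 13/16 = 260.8125
  malvidin-pigmented: 321 × 3/16 = 60.1875
χ² = Σ (O − E)² / E
  malvidin-free: (265 − 260.8125)² / 260.8125 = 0.0672
  malvidin-pigmented: (56 − 60.1875)² / 60.1875 = 0.2913
χ² = 0.0672 + 0.2913 = 0.3585 ≈ 0.359
Degrees of freedom = 2 − 1 = 1; critical value at α = 0.05 is 3.841.
Since 0.359 < 3.841, we fail to reject the null hypothesis — the data are consistent with the 13:3 ratio.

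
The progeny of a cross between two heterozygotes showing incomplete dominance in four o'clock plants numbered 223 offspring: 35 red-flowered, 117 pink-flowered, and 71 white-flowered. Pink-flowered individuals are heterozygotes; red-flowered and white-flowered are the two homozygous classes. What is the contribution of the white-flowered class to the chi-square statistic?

With incomplete dominance, a heterozygote × heterozygote cross gives a 1:2:1 phenotypic ratio.
Total ratio parts = 4. Expected numbers out of 223:
  red-flowered: 223 × 1/4 = 55.75
  pink-flowered: 223 × 2/4 = 111.5
  white-flowered: 223 × 1/4 = 55.75
Contribution of white-flowered: (71 − 55.75)² / 55.75 = 4.1715

4.172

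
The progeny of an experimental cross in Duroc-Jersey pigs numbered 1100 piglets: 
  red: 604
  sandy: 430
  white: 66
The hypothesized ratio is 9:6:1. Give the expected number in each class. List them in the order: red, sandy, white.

Under the 9:6:1 hypothesis (Σ ratio = 16, N = 1100):
  red: 1100 × 9/16 = 618.75
  sandy: 1100 × 6/16 = 412.5
  white: 1100 × 1/16 = 68.75

618.75, 412.5, 68.75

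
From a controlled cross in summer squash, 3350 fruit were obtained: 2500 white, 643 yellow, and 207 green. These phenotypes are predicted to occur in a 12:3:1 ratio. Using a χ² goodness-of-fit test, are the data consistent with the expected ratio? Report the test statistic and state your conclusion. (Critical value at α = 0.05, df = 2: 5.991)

0.441; consistent

Total ratio parts = 16. Expected numbers out of 3350:
  white: 3350 × 12/16 = 2512.5
  yellow: 3350 × 3/16 = 628.125
  green: 3350 × 1/16 = 209.375
χ² = Σ (O − E)² / E
  white: (2500 − 2512.5)² / 2512.5 = 0.0622
  yellow: (643 − 628.125)² / 628.125 = 0.3523
  green: (207 − 209.375)² / 209.375 = 0.0269
χ² = 0.0622 + 0.3523 + 0.0269 = 0.4414 ≈ 0.441
Degrees of freedom = 3 − 1 = 2; critical value at α = 0.05 is 5.991.
Since 0.441 < 5.991, we fail to reject the null hypothesis — the data are consistent with the 12:3:1 ratio.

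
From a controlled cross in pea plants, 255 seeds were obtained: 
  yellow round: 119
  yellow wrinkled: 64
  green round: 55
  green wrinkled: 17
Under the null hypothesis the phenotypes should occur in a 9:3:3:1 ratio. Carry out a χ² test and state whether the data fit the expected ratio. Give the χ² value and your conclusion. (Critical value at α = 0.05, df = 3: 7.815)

The 9:3:3:1 ratio has 16 parts, so with N = 255 the expected counts are:
  yellow round: 255 × 9/16 = 143.4375
  yellow wrinkled: 255 × 3/16 = 47.8125
  green round: 255 × 3/16 = 47.8125
  green wrinkled: 255 × 1/16 = 15.9375
χ² = Σ (O − E)² / E
  yellow round: (119 − 143.4375)² / 143.4375 = 4.1634
  yellow wrinkled: (64 − 47.8125)² / 47.8125 = 5.4805
  green round: (55 − 47.8125)² / 47.8125 = 1.0805
  green wrinkled: (17 − 15.9375)² / 15.9375 = 0.0708
χ² = 4.1634 + 5.4805 + 1.0805 + 0.0708 = 10.7952 ≈ 10.795
Degrees of freedom = 4 − 1 = 3; critical value at α = 0.05 is 7.815.
Since 10.795 > 7.815, we reject the null hypothesis — the data do not fit the 9:3:3:1 ratio.

10.795; not consistent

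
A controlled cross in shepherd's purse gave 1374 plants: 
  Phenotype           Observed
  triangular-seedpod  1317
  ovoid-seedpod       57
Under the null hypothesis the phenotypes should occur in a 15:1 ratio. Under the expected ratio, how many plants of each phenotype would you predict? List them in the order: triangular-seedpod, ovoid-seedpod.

1288.125, 85.875

The 15:1 ratio has 16 parts, so with N = 1374 the expected counts are:
  triangular-seedpod: 1374 × 15/16 = 1288.125
  ovoid-seedpod: 1374 × 1/16 = 85.875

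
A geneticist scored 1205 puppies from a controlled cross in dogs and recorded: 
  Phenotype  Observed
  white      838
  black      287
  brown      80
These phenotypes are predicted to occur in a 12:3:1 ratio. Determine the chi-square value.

21.578

The 12:3:1 ratio has 16 parts, so with N = 1205 the expected counts are:
  white: 1205 × 12/16 = 903.75
  black: 1205 × 3/16 = 225.9375
  brown: 1205 × 1/16 = 75.3125
χ² = Σ (O − E)² / E
  white: (838 − 903.75)² / 903.75 = 4.7835
  black: (287 − 225.9375)² / 225.9375 = 16.5029
  brown: (80 − 75.3125)² / 75.3125 = 0.2918
χ² = 4.7835 + 16.5029 + 0.2918 = 21.5782 ≈ 21.578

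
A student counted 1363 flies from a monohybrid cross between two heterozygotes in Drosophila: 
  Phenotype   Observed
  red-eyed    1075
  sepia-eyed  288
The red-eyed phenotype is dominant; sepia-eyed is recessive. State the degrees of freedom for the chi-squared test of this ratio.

For a monohybrid cross between heterozygotes with complete dominance, the expected phenotypic ratio is 3:1.
A goodness-of-fit test with 2 phenotype classes has df = 2 − 1 = 1.

1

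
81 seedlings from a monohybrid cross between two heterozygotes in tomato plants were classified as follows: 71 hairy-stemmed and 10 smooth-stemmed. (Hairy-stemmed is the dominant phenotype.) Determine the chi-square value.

For a monohybrid cross between heterozygotes with complete dominance, the expected phenotypic ratio is 3:1.
The 3:1 ratio has 4 parts, so with N = 81 the expected counts are:
  hairy-stemmed: 81 × 3/4 = 60.75
  smooth-stemmed: 81 × 1/4 = 20.25
χ² = Σ (O − E)² / E
  hairy-stemmed: (71 − 60.75)² / 60.75 = 1.7294
  smooth-stemmed: (10 − 20.25)² / 20.25 = 5.1883
χ² = 1.7294 + 5.1883 = 6.9177 ≈ 6.918

6.918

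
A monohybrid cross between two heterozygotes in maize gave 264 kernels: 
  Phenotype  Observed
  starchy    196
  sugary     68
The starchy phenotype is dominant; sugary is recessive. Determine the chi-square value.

For a monohybrid cross between heterozygotes with complete dominance, the expected phenotypic ratio is 3:1.
The 3:1 ratio has 4 parts, so with N = 264 the expected counts are:
  starchy: 264 × 3/4 = 198
  sugary: 264 × 1/4 = 66
χ² = Σ (O − E)² / E
  starchy: (196 − 198)² / 198 = 0.0202
  sugary: (68 − 66)² / 66 = 0.0606
χ² = 0.0202 + 0.0606 = 0.0808 ≈ 0.081

0.081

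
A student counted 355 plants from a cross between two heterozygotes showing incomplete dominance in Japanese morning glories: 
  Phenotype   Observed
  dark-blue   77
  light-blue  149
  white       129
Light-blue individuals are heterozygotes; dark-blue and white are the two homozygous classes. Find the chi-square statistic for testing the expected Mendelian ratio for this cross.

24.386

With incomplete dominance, a heterozygote × heterozygote cross gives a 1:2:1 phenotypic ratio.
Expected counts for N = 355 under a 1:2:1 ratio (total parts = 4):
  dark-blue: 355 × 1/4 = 88.75
  light-blue: 355 × 2/4 = 177.5
  white: 355 × 1/4 = 88.75
χ² = Σ (O − E)² / E
  dark-blue: (77 − 88.75)² / 88.75 = 1.5556
  light-blue: (149 − 177.5)² / 177.5 = 4.5761
  white: (129 − 88.75)² / 88.75 = 18.2542
χ² = 1.5556 + 4.5761 + 18.2542 = 24.3859 ≈ 24.386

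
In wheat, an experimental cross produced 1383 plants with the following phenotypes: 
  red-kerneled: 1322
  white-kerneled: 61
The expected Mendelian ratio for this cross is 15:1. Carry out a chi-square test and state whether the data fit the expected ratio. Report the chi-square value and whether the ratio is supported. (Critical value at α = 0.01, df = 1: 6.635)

7.985; not consistent

The 15:1 ratio has 16 parts, so with N = 1383 the expected counts are:
  red-kerneled: 1383 × 15/16 = 1296.5625
  white-kerneled: 1383 × 1/16 = 86.4375
χ² = Σ (O − E)² / E
  red-kerneled: (1322 − 1296.5625)² / 1296.5625 = 0.4991
  white-kerneled: (61 − 86.4375)² / 86.4375 = 7.4859
χ² = 0.4991 + 7.4859 = 7.985
Degrees of freedom = 2 − 1 = 1; critical value at α = 0.01 is 6.635.
Since 7.985 > 6.635, we reject the null hypothesis — the data do not fit the 15:1 ratio.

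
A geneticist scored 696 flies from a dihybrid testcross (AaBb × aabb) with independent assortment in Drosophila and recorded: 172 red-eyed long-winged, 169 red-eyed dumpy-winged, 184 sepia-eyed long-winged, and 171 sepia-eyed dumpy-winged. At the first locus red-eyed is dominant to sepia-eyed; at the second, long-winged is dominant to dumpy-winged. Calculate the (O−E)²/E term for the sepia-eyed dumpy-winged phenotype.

0.052

A dihybrid testcross with independent assortment gives a 1:1:1:1 ratio.
Total ratio parts = 4. Expected numbers out of 696:
  red-eyed long-winged: 696 × 1/4 = 174
  red-eyed dumpy-winged: 696 × 1/4 = 174
  sepia-eyed long-winged: 696 × 1/4 = 174
  sepia-eyed dumpy-winged: 696 × 1/4 = 174
Contribution of sepia-eyed dumpy-winged: (171 − 174)² / 174 = 0.0517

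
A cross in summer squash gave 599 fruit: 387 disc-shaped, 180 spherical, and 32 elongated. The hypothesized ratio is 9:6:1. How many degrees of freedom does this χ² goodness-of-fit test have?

A goodness-of-fit test with 3 phenotype classes has df = 3 − 1 = 2.

2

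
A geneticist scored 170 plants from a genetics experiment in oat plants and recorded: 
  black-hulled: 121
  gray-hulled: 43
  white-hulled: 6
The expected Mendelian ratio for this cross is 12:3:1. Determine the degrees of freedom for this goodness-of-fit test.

2

A goodness-of-fit test with 3 phenotype classes has df = 3 − 1 = 2.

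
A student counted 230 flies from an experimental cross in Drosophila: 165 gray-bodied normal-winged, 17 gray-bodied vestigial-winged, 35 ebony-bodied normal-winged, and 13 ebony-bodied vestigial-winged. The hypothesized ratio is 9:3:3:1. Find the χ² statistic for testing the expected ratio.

27.299

The 9:3:3:1 ratio has 16 parts, so with N = 230 the expected counts are:
  gray-bodied normal-winged: 230 × 9/16 = 129.375
  gray-bodied vestigial-winged: 230 × 3/16 = 43.125
  ebony-bodied normal-winged: 230 × 3/16 = 43.125
  ebony-bodied vestigial-winged: 230 × 1/16 = 14.375
χ² = Σ (O − E)² / E
  gray-bodied normal-winged: (165 − 129.375)² / 129.375 = 9.8098
  gray-bodied vestigial-winged: (17 − 43.125)² / 43.125 = 15.8264
  ebony-bodied normal-winged: (35 − 43.125)² / 43.125 = 1.5308
  ebony-bodied vestigial-winged: (13 − 14.375)² / 14.375 = 0.1315
χ² = 9.8098 + 15.8264 + 1.5308 + 0.1315 = 27.2985 ≈ 27.299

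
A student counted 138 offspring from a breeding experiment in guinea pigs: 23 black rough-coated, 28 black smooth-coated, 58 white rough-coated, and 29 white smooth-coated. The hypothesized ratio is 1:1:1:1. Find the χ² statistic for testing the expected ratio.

Expected counts for N = 138 under a 1:1:1:1 ratio (total parts = 4):
  black rough-coated: 138 × 1/4 = 34.5
  black smooth-coated: 138 × 1/4 = 34.5
  white rough-coated: 138 × 1/4 = 34.5
  white smooth-coated: 138 × 1/4 = 34.5
χ² = Σ (O − E)² / E
  black rough-coated: (23 − 34.5)² / 34.5 = 3.8333
  black smooth-coated: (28 − 34.5)² / 34.5 = 1.2246
  white rough-coated: (58 − 34.5)² / 34.5 = 16.0072
  white smooth-coated: (29 − 34.5)² / 34.5 = 0.8768
χ² = 3.8333 + 1.2246 + 16.0072 + 0.8768 = 21.9419 ≈ 21.942

21.942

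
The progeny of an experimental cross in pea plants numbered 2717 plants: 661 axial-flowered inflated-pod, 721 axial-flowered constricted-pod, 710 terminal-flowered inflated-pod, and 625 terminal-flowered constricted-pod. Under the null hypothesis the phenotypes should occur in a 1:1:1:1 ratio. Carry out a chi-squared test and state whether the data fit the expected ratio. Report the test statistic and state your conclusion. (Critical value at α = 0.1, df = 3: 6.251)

8.781; not consistent

Under the 1:1:1:1 hypothesis (Σ ratio = 4, N = 2717):
  axial-flowered inflated-pod: 2717 × 1/4 = 679.25
  axial-flowered constricted-pod: 2717 × 1/4 = 679.25
  terminal-flowered inflated-pod: 2717 × 1/4 = 679.25
  terminal-flowered constricted-pod: 2717 × 1/4 = 679.25
χ² = Σ (O − E)² / E
  axial-flowered inflated-pod: (661 − 679.25)² / 679.25 = 0.4903
  axial-flowered constricted-pod: (721 − 679.25)² / 679.25 = 2.5662
  terminal-flowered inflated-pod: (710 − 679.25)² / 679.25 = 1.3921
  terminal-flowered constricted-pod: (625 − 679.25)² / 679.25 = 4.3328
χ² = 0.4903 + 2.5662 + 1.3921 + 4.3328 = 8.7814 ≈ 8.781
Degrees of freedom = 4 − 1 = 3; critical value at α = 0.1 is 6.251.
Since 8.781 > 6.251, we reject the null hypothesis — the data do not fit the 1:1:1:1 ratio.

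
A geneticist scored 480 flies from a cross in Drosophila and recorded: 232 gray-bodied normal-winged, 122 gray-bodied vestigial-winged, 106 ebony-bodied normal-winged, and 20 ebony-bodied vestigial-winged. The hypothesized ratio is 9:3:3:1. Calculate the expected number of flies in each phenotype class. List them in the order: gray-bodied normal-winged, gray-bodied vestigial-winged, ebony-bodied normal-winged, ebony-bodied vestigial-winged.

270, 90, 90, 30

Expected counts for N = 480 under a 9:3:3:1 ratio (total parts = 16):
  gray-bodied normal-winged: 480 × 9/16 = 270
  gray-bodied vestigial-winged: 480 × 3/16 = 90
  ebony-bodied normal-winged: 480 × 3/16 = 90
  ebony-bodied vestigial-winged: 480 × 1/16 = 30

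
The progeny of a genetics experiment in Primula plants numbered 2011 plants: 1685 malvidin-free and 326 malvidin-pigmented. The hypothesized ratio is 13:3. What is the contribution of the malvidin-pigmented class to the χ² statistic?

Under the 13:3 hypothesis (Σ ratio = 16, N = 2011):
  malvidin-free: 2011 × 13/16 = 1633.9375
  malvidin-pigmented: 2011 × 3/16 = 377.0625
Contribution of malvidin-pigmented: (326 − 377.0625)² / 377.0625 = 6.9150

6.915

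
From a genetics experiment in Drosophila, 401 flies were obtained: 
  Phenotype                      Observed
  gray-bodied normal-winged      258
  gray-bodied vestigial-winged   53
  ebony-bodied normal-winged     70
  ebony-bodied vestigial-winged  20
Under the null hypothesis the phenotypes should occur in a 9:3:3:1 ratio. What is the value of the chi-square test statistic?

The 9:3:3:1 ratio has 16 parts, so with N = 401 the expected counts are:
  gray-bodied normal-winged: 401 × 9/16 = 225.5625
  gray-bodied vestigial-winged: 401 × 3/16 = 75.1875
  ebony-bodied normal-winged: 401 × 3/16 = 75.1875
  ebony-bodied vestigial-winged: 401 × 1/16 = 25.0625
χ² = Σ (O − E)² / E
  gray-bodied normal-winged: (258 − 225.5625)² / 225.5625 = 4.6647
  gray-bodied vestigial-winged: (53 − 75.1875)² / 75.1875 = 6.5474
  ebony-bodied normal-winged: (70 − 75.1875)² / 75.1875 = 0.3579
  ebony-bodied vestigial-winged: (20 − 25.0625)² / 25.0625 = 1.0226
χ² = 4.6647 + 6.5474 + 0.3579 + 1.0226 = 12.5926 ≈ 12.593

12.593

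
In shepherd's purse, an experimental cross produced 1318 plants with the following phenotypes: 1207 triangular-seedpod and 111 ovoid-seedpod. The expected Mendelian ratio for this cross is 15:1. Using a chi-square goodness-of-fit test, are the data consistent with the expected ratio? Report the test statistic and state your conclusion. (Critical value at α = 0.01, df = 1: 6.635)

Total ratio parts = 16. Expected numbers out of 1318:
  triangular-seedpod: 1318 × 15/16 = 1235.625
  ovoid-seedpod: 1318 × 1/16 = 82.375
χ² = Σ (O − E)² / E
  triangular-seedpod: (1207 − 1235.625)² / 1235.625 = 0.6631
  ovoid-seedpod: (111 − 82.375)² / 82.375 = 9.9471
χ² = 0.6631 + 9.9471 = 10.6102 ≈ 10.610
Degrees of freedom = 2 − 1 = 1; critical value at α = 0.01 is 6.635.
Since 10.610 > 6.635, we reject the null hypothesis — the data do not fit the 15:1 ratio.

10.610; not consistent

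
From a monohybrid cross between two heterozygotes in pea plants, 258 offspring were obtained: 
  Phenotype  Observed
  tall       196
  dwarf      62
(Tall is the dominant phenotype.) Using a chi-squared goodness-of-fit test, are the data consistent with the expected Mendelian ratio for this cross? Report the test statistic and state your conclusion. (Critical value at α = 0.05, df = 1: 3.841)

0.129; consistent

For a monohybrid cross between heterozygotes with complete dominance, the expected phenotypic ratio is 3:1.
Expected counts for N = 258 under a 3:1 ratio (total parts = 4):
  tall: 258 × 3/4 = 193.5
  dwarf: 258 × 1/4 = 64.5
χ² = Σ (O − E)² / E
  tall: (196 − 193.5)² / 193.5 = 0.0323
  dwarf: (62 − 64.5)² / 64.5 = 0.0969
χ² = 0.0323 + 0.0969 = 0.1292 ≈ 0.129
Degrees of freedom = 2 − 1 = 1; critical value at α = 0.05 is 3.841.
Since 0.129 < 3.841, we fail to reject the null hypothesis — the data are consistent with the 3:1 ratio.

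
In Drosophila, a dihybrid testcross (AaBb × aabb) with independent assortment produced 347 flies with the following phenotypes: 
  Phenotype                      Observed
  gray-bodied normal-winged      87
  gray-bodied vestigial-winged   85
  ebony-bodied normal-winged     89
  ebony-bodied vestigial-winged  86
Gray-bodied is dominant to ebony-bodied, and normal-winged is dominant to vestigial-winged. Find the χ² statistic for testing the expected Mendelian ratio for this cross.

A dihybrid testcross with independent assortment gives a 1:1:1:1 ratio.
Under the 1:1:1:1 hypothesis (Σ ratio = 4, N = 347):
  gray-bodied normal-winged: 347 × 1/4 = 86.75
  gray-bodied vestigial-winged: 347 × 1/4 = 86.75
  ebony-bodied normal-winged: 347 × 1/4 = 86.75
  ebony-bodied vestigial-winged: 347 × 1/4 = 86.75
χ² = Σ (O − E)² / E
  gray-bodied normal-winged: (87 − 86.75)² / 86.75 = 0.0007
  gray-bodied vestigial-winged: (85 − 86.75)² / 86.75 = 0.0353
  ebony-bodied normal-winged: (89 − 86.75)² / 86.75 = 0.0584
  ebony-bodied vestigial-winged: (86 − 86.75)² / 86.75 = 0.0065
χ² = 0.0007 + 0.0353 + 0.0584 + 0.0065 = 0.1009 ≈ 0.101

0.101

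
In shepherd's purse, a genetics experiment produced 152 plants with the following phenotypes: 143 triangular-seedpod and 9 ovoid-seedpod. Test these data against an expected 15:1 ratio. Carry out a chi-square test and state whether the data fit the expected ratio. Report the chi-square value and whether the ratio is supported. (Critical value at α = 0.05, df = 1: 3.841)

The 15:1 ratio has 16 parts, so with N = 152 the expected counts are:
  triangular-seedpod: 152 × 15/16 = 142.5
  ovoid-seedpod: 152 × 1/16 = 9.5
χ² = Σ (O − E)² / E
  triangular-seedpod: (143 − 142.5)² / 142.5 = 0.0018
  ovoid-seedpod: (9 − 9.5)² / 9.5 = 0.0263
χ² = 0.0018 + 0.0263 = 0.0281 ≈ 0.028
Degrees of freedom = 2 − 1 = 1; critical value at α = 0.05 is 3.841.
Since 0.028 < 3.841, we fail to reject the null hypothesis — the data are consistent with the 15:1 ratio.

0.028; consistent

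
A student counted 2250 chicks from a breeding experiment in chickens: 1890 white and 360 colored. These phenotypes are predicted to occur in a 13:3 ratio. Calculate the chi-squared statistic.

11.169

Total ratio parts = 16. Expected numbers out of 2250:
  white: 2250 × 13/16 = 1828.125
  colored: 2250 × 3/16 = 421.875
χ² = Σ (O − E)² / E
  white: (1890 − 1828.125)² / 1828.125 = 2.0942
  colored: (360 − 421.875)² / 421.875 = 9.0750
χ² = 2.0942 + 9.0750 = 11.1692 ≈ 11.169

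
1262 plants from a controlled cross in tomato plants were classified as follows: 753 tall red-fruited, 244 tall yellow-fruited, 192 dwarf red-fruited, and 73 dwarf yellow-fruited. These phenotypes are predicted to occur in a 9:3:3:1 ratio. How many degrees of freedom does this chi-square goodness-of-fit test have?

3

A goodness-of-fit test with 4 phenotype classes has df = 4 − 1 = 3.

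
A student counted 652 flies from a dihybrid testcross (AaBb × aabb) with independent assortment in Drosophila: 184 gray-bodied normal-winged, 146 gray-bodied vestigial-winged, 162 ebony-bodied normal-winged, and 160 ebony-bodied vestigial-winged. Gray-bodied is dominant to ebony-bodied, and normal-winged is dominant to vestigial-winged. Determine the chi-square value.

4.540

A dihybrid testcross with independent assortment gives a 1:1:1:1 ratio.
Expected counts for N = 652 under a 1:1:1:1 ratio (total parts = 4):
  gray-bodied normal-winged: 652 × 1/4 = 163
  gray-bodied vestigial-winged: 652 × 1/4 = 163
  ebony-bodied normal-winged: 652 × 1/4 = 163
  ebony-bodied vestigial-winged: 652 × 1/4 = 163
χ² = Σ (O − E)² / E
  gray-bodied normal-winged: (184 − 163)² / 163 = 2.7055
  gray-bodied vestigial-winged: (146 − 163)² / 163 = 1.7730
  ebony-bodied normal-winged: (162 − 163)² / 163 = 0.0061
  ebony-bodied vestigial-winged: (160 − 163)² / 163 = 0.0552
χ² = 2.7055 + 1.7730 + 0.0061 + 0.0552 = 4.5398 ≈ 4.540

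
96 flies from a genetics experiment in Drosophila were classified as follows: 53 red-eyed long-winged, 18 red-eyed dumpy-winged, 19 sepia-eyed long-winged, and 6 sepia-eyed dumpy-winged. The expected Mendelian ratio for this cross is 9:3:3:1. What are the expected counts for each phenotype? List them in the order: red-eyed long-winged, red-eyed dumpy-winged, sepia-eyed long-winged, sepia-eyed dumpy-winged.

Total ratio parts = 16. Expected numbers out of 96:
  red-eyed long-winged: 96 × 9/16 = 54
  red-eyed dumpy-winged: 96 × 3/16 = 18
  sepia-eyed long-winged: 96 × 3/16 = 18
  sepia-eyed dumpy-winged: 96 × 1/16 = 6

54, 18, 18, 6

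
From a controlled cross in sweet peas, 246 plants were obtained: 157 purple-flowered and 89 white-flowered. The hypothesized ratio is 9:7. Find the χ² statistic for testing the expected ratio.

5.730

Under the 9:7 hypothesis (Σ ratio = 16, N = 246):
  purple-flowered: 246 × 9/16 = 138.375
  white-flowered: 246 × 7/16 = 107.625
χ² = Σ (O − E)² / E
  purple-flowered: (157 − 138.375)² / 138.375 = 2.5069
  white-flowered: (89 − 107.625)² / 107.625 = 3.2231
χ² = 2.5069 + 3.2231 = 5.730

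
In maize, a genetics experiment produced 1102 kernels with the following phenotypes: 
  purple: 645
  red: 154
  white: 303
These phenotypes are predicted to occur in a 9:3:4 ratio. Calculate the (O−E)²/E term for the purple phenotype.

Expected counts for N = 1102 under a 9:3:4 ratio (total parts = 16):
  purple: 1102 × 9/16 = 619.875
  red: 1102 × 3/16 = 206.625
  white: 1102 × 4/16 = 275.5
Contribution of purple: (645 − 619.875)² / 619.875 = 1.0184

1.018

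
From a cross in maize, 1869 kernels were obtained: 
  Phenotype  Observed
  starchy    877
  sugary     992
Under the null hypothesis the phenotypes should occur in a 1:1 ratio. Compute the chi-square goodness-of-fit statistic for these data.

7.076

Under the 1:1 hypothesis (Σ ratio = 2, N = 1869):
  starchy: 1869 × 1/2 = 934.5
  sugary: 1869 × 1/2 = 934.5
χ² = Σ (O − E)² / E
  starchy: (877 − 934.5)² / 934.5 = 3.5380
  sugary: (992 − 934.5)² / 934.5 = 3.5380
χ² = 3.5380 + 3.5380 = 7.076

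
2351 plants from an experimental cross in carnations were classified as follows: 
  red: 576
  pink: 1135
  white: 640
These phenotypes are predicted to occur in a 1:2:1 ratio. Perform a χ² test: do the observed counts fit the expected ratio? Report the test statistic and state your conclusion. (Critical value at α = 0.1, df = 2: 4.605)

6.275; not consistent

Under the 1:2:1 hypothesis (Σ ratio = 4, N = 2351):
  red: 2351 × 1/4 = 587.75
  pink: 2351 × 2/4 = 1175.5
  white: 2351 × 1/4 = 587.75
χ² = Σ (O − E)² / E
  red: (576 − 587.75)² / 587.75 = 0.2349
  pink: (1135 − 1175.5)² / 1175.5 = 1.3954
  white: (640 − 587.75)² / 587.75 = 4.6449
χ² = 0.2349 + 1.3954 + 4.6449 = 6.2752 ≈ 6.275
Degrees of freedom = 3 − 1 = 2; critical value at α = 0.1 is 4.605.
Since 6.275 > 4.605, we reject the null hypothesis — the data do not fit the 1:2:1 ratio.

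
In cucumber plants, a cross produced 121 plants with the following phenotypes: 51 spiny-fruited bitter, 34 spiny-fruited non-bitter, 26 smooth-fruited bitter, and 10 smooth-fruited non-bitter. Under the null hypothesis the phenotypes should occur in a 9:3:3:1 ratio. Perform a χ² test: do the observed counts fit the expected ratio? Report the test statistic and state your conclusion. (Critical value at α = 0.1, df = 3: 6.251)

Under the 9:3:3:1 hypothesis (Σ ratio = 16, N = 121):
  spiny-fruited bitter: 121 × 9/16 = 68.0625
  spiny-fruited non-bitter: 121 × 3/16 = 22.6875
  smooth-fruited bitter: 121 × 3/16 = 22.6875
  smooth-fruited non-bitter: 121 × 1/16 = 7.5625
χ² = Σ (O − E)² / E
  spiny-fruited bitter: (51 − 68.0625)² / 68.0625 = 4.2774
  spiny-fruited non-bitter: (34 − 22.6875)² / 22.6875 = 5.6407
  smooth-fruited bitter: (26 − 22.6875)² / 22.6875 = 0.4836
  smooth-fruited non-bitter: (10 − 7.5625)² / 7.5625 = 0.7856
χ² = 4.2774 + 5.6407 + 0.4836 + 0.7856 = 11.1873 ≈ 11.187
Degrees of freedom = 4 − 1 = 3; critical value at α = 0.1 is 6.251.
Since 11.187 > 6.251, we reject the null hypothesis — the data do not fit the 9:3:3:1 ratio.

11.187; not consistent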